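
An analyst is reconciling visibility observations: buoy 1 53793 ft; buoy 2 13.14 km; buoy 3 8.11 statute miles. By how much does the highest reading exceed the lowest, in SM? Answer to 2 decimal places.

2.08 SM

buoy 1: 53793 ft = 10.1881 SM.
buoy 2: 13.14 km = 8.1648 SM.
Spread: 10.1881 − 8.1100 = 2.08 SM.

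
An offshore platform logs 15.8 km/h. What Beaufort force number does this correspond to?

15.8 km/h = 4.4 m/s, which is Beaufort 3 (gentle breeze, 3.4–5.4 m/s).

Beaufort force 3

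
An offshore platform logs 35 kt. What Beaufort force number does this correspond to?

Beaufort force 8

35 kt lies in the Beaufort 8 band (gale, 34–40 kt).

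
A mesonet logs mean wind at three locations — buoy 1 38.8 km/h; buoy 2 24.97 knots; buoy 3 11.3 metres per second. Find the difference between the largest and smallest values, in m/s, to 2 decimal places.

2.07 m/s

buoy 1: 38.8 km/h = 10.7778 m/s.
buoy 2: 24.97 kt = 12.8457 m/s.
Spread: 12.8457 − 10.7778 = 2.07 m/s.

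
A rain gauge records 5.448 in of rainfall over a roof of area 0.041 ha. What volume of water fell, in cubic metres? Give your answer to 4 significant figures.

Depth: 5.448 in × 25.4 = 138.3792 mm.
Area: 0.041 ha = 410 m².
1 mm over 1 m² is 1 L, so volume = 138.3792 × 410 = 56735.472 L = 56.74 m³.

56.74 cubic metres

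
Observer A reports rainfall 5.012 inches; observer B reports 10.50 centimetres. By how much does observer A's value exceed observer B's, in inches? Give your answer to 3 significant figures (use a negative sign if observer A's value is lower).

0.878 in

observer B: 10.50 cm = 4.13386 in.
Difference: 5.01200 − 4.13386 = 0.878 in.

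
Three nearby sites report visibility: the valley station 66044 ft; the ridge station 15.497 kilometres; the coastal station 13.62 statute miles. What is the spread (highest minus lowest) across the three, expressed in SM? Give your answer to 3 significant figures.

the valley station: 66044 ft = 12.5083 SM.
the ridge station: 15.497 km = 9.6294 SM.
Spread: 13.6200 − 9.6294 = 3.99 SM.

3.99 SM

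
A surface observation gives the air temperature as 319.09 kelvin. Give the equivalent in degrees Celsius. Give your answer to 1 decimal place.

45.9 °C

°C = 319.09 − 273.15 = 45.9 °C.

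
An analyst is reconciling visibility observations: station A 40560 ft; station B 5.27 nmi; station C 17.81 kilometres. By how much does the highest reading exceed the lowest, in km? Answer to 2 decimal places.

station A: 40560 ft = 12.3627 km.
station B: 5.27 nmi = 9.7600 km.
Spread: 17.8100 − 9.7600 = 8.05 km.

8.05 km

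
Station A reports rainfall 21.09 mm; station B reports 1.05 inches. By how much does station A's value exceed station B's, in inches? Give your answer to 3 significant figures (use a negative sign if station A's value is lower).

-0.220 in

station A: 21.09 mm = 0.83031 in.
Difference: 0.83031 − 1.05000 = -0.220 in.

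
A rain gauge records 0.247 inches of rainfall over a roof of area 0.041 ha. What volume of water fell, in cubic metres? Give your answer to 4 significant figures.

2.572 cubic metres

Depth: 0.247 in × 25.4 = 6.2738 mm.
Area: 0.041 ha = 410 m².
1 mm over 1 m² is 1 L, so volume = 6.2738 × 410 = 2572.258 L = 2.572 m³.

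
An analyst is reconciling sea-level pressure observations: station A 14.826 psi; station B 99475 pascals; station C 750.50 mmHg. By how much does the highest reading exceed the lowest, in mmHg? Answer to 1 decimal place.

20.6 mmHg

station A: 14.826 psi = 766.725 mmHg.
station B: 99475 Pa = 746.124 mmHg.
Spread: 766.725 − 746.124 = 20.6 mmHg.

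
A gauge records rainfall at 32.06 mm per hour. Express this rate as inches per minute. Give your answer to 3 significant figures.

32.06 mm/hour × 0.0393701 in/mm × 0.0166667 hour/minute = 0.0210 in/minute.

0.0210 in/minute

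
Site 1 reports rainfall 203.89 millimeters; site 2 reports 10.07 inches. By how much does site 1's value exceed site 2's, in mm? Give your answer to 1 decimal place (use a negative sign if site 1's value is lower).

-51.9 mm

site 2: 10.07 in = 255.778 mm.
Difference: 203.890 − 255.778 = -51.9 mm.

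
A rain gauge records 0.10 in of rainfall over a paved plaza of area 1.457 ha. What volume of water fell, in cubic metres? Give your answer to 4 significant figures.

37.01 cubic metres

Depth: 0.10 in × 25.4 = 2.54 mm.
Area: 1.457 ha = 14570 m².
1 mm over 1 m² is 1 L, so volume = 2.54 × 14570 = 37007.8 L = 37.01 m³.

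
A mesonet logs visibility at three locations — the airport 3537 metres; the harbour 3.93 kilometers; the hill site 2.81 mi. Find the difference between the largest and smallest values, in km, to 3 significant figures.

0.985 km

the airport: 3537 m = 3.53700 km.
the hill site: 2.81 SM = 4.52226 km.
Spread: 4.52226 − 3.53700 = 0.985 km.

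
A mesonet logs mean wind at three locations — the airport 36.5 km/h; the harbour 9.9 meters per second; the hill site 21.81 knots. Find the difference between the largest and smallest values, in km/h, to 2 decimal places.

4.75 km/h

the harbour: 9.9 m/s = 35.6400 km/h.
the hill site: 21.81 kt = 40.3921 km/h.
Spread: 40.3921 − 35.6400 = 4.75 km/h.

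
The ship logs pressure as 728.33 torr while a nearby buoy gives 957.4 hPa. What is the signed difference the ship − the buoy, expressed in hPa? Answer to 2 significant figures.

the ship: 728.33 mmHg = 971.03 hPa.
Difference: 971.03 − 957.40 = 14 hPa.

14 hPa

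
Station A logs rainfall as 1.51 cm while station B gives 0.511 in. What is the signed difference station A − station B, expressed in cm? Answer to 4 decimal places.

station B: 0.511 in = 1.297940 cm.
Difference: 1.510000 − 1.297940 = 0.2121 cm.

0.2121 cm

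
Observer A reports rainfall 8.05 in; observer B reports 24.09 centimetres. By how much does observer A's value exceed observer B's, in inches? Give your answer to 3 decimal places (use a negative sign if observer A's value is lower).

-1.434 in

observer B: 24.09 cm = 9.48425 in.
Difference: 8.05000 − 9.48425 = -1.434 in.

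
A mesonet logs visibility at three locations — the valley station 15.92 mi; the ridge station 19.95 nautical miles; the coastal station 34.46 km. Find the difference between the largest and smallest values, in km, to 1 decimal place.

11.3 km

the valley station: 15.92 SM = 25.621 km.
the ridge station: 19.95 nmi = 36.947 km.
Spread: 36.947 − 25.621 = 11.3 km.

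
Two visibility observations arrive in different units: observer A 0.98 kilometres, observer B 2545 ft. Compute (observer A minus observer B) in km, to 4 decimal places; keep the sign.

observer B: 2545 ft = 0.775716 km.
Difference: 0.980000 − 0.775716 = 0.2043 km.

0.2043 km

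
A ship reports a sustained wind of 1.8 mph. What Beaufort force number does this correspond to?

Beaufort force 1

1.8 mph = 0.8 m/s, which is Beaufort 1 (light air, 0.3–1.5 m/s).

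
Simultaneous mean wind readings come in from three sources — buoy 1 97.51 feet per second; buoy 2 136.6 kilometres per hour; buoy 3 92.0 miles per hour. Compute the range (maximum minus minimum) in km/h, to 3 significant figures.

buoy 1: 97.51 ft/s = 106.996 km/h.
buoy 3: 92.0 mph = 148.060 km/h.
Spread: 148.060 − 106.996 = 41.1 km/h.

41.1 km/h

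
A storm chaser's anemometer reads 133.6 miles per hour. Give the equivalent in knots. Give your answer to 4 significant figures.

116.1 kt

1 mph = 0.868976 kt, so 133.6 × 0.868976 = 116.1 kt.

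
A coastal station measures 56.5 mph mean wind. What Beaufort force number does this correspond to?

56.5 mph = 25.3 m/s, which is Beaufort 10 (storm, 24.5–28.4 m/s).

Beaufort force 10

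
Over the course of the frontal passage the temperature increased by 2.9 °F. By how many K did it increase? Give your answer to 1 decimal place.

1.6 K

Converting a difference, only the 9/5 scale factor applies: ΔK = 2.9 × 0.5556 = 1.6 K.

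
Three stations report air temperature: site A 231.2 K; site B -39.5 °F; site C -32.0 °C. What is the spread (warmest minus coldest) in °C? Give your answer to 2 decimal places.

9.95 °C

site A: 231.2 K = -41.950 °C.
site B: -39.5 °F = -39.722 °C.
Spread: (-32.000) − (-41.950) = 9.950 °C.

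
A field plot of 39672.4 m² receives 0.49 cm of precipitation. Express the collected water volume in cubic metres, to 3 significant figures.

194 cubic metres

Depth: 0.49 cm × 10 = 4.9 mm.
1 mm over 1 m² is 1 L, so volume = 4.9 × 39672.4 = 194394.76 L = 194 m³.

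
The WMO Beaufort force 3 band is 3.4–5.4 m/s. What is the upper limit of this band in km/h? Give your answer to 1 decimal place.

19.4 km/h

3.4–5.4 m/s × 3.6 = 12.2–19.4 km/h.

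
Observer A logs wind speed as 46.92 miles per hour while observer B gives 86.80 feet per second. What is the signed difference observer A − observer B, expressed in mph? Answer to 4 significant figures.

-12.26 mph

observer B: 86.80 ft/s = 59.1818 mph.
Difference: 46.9200 − 59.1818 = -12.26 mph.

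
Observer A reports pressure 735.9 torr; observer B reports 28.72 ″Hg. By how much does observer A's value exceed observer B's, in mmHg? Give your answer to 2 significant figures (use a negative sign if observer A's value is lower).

observer B: 28.72 inHg = 729.488 mmHg.
Difference: 735.900 − 729.488 = 6.4 mmHg.

6.4 mmHg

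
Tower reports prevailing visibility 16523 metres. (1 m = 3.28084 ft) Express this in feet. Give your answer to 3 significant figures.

1 m = 3.28084 ft, so 16523 × 3.28084 = 54200 ft.

54200 ft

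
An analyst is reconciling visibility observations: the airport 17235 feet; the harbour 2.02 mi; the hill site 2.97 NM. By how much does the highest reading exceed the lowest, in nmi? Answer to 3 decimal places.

1.215 nmi

the airport: 17235 ft = 2.83652 nmi.
the harbour: 2.02 SM = 1.75533 nmi.
Spread: 2.97000 − 1.75533 = 1.215 nmi.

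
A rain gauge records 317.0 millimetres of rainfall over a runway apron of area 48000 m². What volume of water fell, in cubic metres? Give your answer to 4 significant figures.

15220 cubic metres

1 mm over 1 m² is 1 L, so volume = 317 × 48000 = 15216000 L = 15220 m³.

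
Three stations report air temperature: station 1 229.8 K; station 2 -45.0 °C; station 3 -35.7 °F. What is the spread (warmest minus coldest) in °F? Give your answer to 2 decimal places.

station 1: 229.8 K = -43.350 °C.
station 3: -35.7 °F = -37.611 °C.
Spread: (-37.611) − (-45.000) = 7.389 °C = 13.30 °F.

13.30 °F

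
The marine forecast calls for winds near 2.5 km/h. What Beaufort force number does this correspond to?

Beaufort force 1

2.5 km/h = 0.7 m/s, which is Beaufort 1 (light air, 0.3–1.5 m/s).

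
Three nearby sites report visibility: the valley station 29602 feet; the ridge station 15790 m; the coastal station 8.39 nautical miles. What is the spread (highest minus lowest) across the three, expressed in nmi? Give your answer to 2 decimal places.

3.65 nmi

the valley station: 29602 ft = 4.8719 nmi.
the ridge station: 15790 m = 8.5259 nmi.
Spread: 8.5259 − 4.8719 = 3.65 nmi.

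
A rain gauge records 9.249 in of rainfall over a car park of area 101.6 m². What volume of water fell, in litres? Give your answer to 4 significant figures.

23870 litres

Depth: 9.249 in × 25.4 = 234.9246 mm.
1 mm over 1 m² is 1 L, so volume = 234.9246 × 101.6 = 23868.339 L ≈ 23870 L.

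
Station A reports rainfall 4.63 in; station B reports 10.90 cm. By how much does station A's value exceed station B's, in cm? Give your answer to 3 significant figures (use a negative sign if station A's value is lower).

station A: 4.63 in = 11.76020 cm.
Difference: 11.76020 − 10.90000 = 0.860 cm.

0.860 cm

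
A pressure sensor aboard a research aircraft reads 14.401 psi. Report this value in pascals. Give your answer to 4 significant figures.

99290 Pa

1 psi = 6894.76 Pa, so 14.401 × 6894.76 = 99290 Pa.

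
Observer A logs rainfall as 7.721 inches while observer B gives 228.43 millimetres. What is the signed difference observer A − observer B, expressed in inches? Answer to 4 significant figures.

observer B: 228.43 mm = 8.99331 in.
Difference: 7.72100 − 8.99331 = -1.272 in.

-1.272 in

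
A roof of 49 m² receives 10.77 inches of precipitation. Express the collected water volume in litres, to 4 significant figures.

Depth: 10.77 in × 25.4 = 273.558 mm.
1 mm over 1 m² is 1 L, so volume = 273.558 × 49 = 13404.342 L ≈ 13400 L.

13400 litres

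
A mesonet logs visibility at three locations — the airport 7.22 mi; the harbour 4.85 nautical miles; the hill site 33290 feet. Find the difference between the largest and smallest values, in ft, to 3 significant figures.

8650 ft

the airport: 7.22 SM = 38121.60 ft.
the harbour: 4.85 nmi = 29469.16 ft.
Spread: 38121.60 − 29469.16 = 8650 ft.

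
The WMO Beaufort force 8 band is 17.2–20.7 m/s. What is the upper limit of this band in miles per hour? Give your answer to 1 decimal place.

46.3 mph

17.2–20.7 m/s × 2.237 = 38.5–46.3 mph.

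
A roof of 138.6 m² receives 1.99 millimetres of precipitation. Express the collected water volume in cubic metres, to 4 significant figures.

1 mm over 1 m² is 1 L, so volume = 1.99 × 138.6 = 275.814 L = 0.2758 m³.

0.2758 cubic metres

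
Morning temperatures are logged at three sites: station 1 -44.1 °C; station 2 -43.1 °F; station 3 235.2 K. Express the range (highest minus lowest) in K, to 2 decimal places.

6.15 K

station 2: -43.1 °F = -41.722 °C.
station 3: 235.2 K = -37.950 °C.
Spread: (-37.950) − (-44.100) = 6.150 °C.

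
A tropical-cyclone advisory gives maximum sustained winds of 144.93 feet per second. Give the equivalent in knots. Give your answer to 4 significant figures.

85.87 kt

1 ft/s = 0.592484 kt, so 144.93 × 0.592484 = 85.87 kt.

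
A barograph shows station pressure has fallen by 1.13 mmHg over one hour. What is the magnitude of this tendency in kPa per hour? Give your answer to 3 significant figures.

1.13 mmHg / 1 h × 0.133322 kPa/mmHg = 0.151 kPa/h.

0.151 kPa per hour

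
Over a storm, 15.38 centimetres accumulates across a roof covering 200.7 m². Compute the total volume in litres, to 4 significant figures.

Depth: 15.38 cm × 10 = 153.8 mm.
1 mm over 1 m² is 1 L, so volume = 153.8 × 200.7 = 30867.66 L ≈ 30870 L.

30870 litres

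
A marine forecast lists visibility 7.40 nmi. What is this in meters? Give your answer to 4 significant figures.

1 nmi = 1852 m, so 7.40 × 1852 = 13700 m.

13700 m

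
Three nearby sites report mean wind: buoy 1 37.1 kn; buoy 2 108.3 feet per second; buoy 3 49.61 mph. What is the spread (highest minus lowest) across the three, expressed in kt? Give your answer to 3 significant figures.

27.1 kt

buoy 2: 108.3 ft/s = 64.166 kt.
buoy 3: 49.61 mph = 43.110 kt.
Spread: 64.166 − 37.100 = 27.1 kt.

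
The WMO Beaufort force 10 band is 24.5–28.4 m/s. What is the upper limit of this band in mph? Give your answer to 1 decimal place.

63.5 mph

24.5–28.4 m/s × 2.237 = 54.8–63.5 mph.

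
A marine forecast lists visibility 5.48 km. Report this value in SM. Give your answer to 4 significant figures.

3.405 SM

1 km = 0.621371 SM, so 5.48 × 0.621371 = 3.405 SM.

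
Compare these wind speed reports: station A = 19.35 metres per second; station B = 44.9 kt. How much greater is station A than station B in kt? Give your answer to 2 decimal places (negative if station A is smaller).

station A: 19.35 m/s = 37.6134 kt.
Difference: 37.6134 − 44.9000 = -7.29 kt.

-7.29 kt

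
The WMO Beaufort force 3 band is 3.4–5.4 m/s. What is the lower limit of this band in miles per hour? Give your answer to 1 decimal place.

7.6 mph

3.4–5.4 m/s × 2.237 = 7.6–12.1 mph.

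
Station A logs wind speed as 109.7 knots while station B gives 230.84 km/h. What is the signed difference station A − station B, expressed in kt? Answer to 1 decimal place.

station B: 230.84 km/h = 124.644 kt.
Difference: 109.700 − 124.644 = -14.9 kt.

-14.9 kt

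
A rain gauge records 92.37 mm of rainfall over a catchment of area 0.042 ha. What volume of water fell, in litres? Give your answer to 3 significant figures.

38800 litres

Area: 0.042 ha = 420 m².
1 mm over 1 m² is 1 L, so volume = 92.37 × 420 = 38795.4 L ≈ 38800 L.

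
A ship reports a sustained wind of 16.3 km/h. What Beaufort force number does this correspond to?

Beaufort force 3

16.3 km/h = 4.5 m/s, which is Beaufort 3 (gentle breeze, 3.4–5.4 m/s).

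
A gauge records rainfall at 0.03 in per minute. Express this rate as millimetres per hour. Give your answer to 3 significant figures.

45.7 mm/hour

0.03 in/minute × 25.4 mm/in × 60 minute/hour = 45.7 mm/hour.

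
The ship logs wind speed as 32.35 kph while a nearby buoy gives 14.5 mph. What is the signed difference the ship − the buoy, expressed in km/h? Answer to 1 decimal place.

the buoy: 14.5 mph = 23.335 km/h.
Difference: 32.350 − 23.335 = 9.0 km/h.

9.0 km/h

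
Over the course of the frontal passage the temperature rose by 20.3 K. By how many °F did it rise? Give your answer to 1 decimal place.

A change of 1 °C equals a change of 1.8 °F: Δ°F = 20.3 × 1.8 = 36.5 °F.

36.5 °F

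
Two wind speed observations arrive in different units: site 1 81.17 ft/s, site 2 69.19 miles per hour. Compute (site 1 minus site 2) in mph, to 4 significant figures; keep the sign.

-13.85 mph

site 1: 81.17 ft/s = 55.3432 mph.
Difference: 55.3432 − 69.1900 = -13.85 mph.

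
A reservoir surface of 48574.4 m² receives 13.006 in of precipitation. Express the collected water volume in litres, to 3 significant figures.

Depth: 13.006 in × 25.4 = 330.3524 mm.
1 mm over 1 m² is 1 L, so volume = 330.3524 × 48574.4 = 16046670 L ≈ 16000000 L.

16000000 litres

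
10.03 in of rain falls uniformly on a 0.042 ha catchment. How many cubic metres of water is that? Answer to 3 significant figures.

107 cubic metres

Depth: 10.03 in × 25.4 = 254.762 mm.
Area: 0.042 ha = 420 m².
1 mm over 1 m² is 1 L, so volume = 254.762 × 420 = 107000.04 L = 107 m³.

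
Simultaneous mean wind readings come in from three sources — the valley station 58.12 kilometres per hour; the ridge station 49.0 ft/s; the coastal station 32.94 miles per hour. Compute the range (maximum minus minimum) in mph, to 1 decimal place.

the valley station: 58.12 km/h = 36.114 mph.
the ridge station: 49.0 ft/s = 33.409 mph.
Spread: 36.114 − 32.940 = 3.2 mph.

3.2 mph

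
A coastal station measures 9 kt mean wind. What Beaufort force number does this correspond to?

9 kt lies in the Beaufort 3 band (gentle breeze, 7–10 kt).

Beaufort force 3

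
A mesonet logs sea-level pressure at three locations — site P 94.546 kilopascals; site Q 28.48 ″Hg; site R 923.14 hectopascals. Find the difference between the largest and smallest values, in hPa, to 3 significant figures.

site P: 94.546 kPa = 945.460 hPa.
site Q: 28.48 inHg = 964.444 hPa.
Spread: 964.444 − 923.140 = 41.3 hPa.

41.3 hPa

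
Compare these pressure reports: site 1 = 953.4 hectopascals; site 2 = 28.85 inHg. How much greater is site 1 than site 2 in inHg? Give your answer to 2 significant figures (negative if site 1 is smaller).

site 1: 953.4 hPa = 28.1539 inHg.
Difference: 28.1539 − 28.8500 = -0.70 inHg.

-0.70 inHg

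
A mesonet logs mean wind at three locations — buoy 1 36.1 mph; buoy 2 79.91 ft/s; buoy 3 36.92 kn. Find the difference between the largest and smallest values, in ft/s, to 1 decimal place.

27.0 ft/s

buoy 1: 36.1 mph = 52.947 ft/s.
buoy 3: 36.92 kt = 62.314 ft/s.
Spread: 79.910 − 52.947 = 27.0 ft/s.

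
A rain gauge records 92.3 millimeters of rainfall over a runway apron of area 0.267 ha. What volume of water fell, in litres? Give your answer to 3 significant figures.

246000 litres

Area: 0.267 ha = 2670 m².
1 mm over 1 m² is 1 L, so volume = 92.3 × 2670 = 246441 L ≈ 246000 L.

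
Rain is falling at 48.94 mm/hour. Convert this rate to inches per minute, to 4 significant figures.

0.03211 in/minute

48.94 mm/hour × 0.0393701 in/mm × 0.0166667 hour/minute = 0.03211 in/minute.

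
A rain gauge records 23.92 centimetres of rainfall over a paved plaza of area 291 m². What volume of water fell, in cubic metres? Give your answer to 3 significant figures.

69.6 cubic metres

Depth: 23.92 cm × 10 = 239.2 mm.
1 mm over 1 m² is 1 L, so volume = 239.2 × 291 = 69607.2 L = 69.6 m³.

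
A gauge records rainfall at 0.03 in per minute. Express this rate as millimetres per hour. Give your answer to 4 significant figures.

0.03 in/minute × 25.4 mm/in × 60 minute/hour = 45.72 mm/hour.

45.72 mm/hour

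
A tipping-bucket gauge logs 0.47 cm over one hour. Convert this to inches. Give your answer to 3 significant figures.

0.185 in

1 cm = 0.393701 in, so 0.47 × 0.393701 = 0.185 in.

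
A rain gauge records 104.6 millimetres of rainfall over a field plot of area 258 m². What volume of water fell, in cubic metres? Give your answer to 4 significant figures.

26.99 cubic metres

1 mm over 1 m² is 1 L, so volume = 104.6 × 258 = 26986.8 L = 26.99 m³.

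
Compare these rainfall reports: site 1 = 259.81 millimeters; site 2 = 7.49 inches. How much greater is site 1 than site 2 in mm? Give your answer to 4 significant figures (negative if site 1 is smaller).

site 2: 7.49 in = 190.2460 mm.
Difference: 259.8100 − 190.2460 = 69.56 mm.

69.56 mm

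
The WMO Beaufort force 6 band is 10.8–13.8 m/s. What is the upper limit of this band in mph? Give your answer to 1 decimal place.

10.8–13.8 m/s × 2.237 = 24.2–30.9 mph.

30.9 mph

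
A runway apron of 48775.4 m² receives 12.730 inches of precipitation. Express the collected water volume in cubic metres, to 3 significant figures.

Depth: 12.730 in × 25.4 = 323.342 mm.
1 mm over 1 m² is 1 L, so volume = 323.342 × 48775.4 = 15771135 L = 15800 m³.

15800 cubic metres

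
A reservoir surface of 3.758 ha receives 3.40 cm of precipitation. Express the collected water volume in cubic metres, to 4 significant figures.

1278 cubic metres

Depth: 3.40 cm × 10 = 34 mm.
Area: 3.758 ha = 37580 m².
1 mm over 1 m² is 1 L, so volume = 34 × 37580 = 1277720 L = 1278 m³.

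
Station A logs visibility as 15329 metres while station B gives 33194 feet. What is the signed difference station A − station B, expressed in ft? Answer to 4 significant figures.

17100 ft

station A: 15329 m = 50291.99 ft.
Difference: 50291.99 − 33194.00 = 17100 ft.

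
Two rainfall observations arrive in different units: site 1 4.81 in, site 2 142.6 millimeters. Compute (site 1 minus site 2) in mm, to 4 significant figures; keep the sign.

site 1: 4.81 in = 122.1740 mm.
Difference: 122.1740 − 142.6000 = -20.43 mm.

-20.43 mm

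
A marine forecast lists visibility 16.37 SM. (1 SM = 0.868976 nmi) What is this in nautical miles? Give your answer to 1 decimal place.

1 SM = 0.868976 nmi, so 16.37 × 0.868976 = 14.2 nmi.

14.2 nmi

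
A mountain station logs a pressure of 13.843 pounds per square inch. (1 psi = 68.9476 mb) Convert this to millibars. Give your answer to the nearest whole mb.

1 psi = 68.9476 mb, so 13.843 × 68.9476 = 954 mb.

954 mb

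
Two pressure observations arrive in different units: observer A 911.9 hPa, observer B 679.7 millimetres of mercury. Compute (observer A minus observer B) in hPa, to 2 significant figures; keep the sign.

observer B: 679.7 mmHg = 906.192 hPa.
Difference: 911.900 − 906.192 = 5.7 hPa.

5.7 hPa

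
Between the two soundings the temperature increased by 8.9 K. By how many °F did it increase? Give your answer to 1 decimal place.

For a temperature change the 32° offset cancels: Δ°F = 8.9 × 1.8 = 16.0 °F.

16.0 °F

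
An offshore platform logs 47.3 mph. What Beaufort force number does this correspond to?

Beaufort force 9

47.3 mph = 21.1 m/s, which is Beaufort 9 (strong gale, 20.8–24.4 m/s).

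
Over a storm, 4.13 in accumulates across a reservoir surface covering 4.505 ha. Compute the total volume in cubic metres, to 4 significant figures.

Depth: 4.13 in × 25.4 = 104.902 mm.
Area: 4.505 ha = 45050 m².
1 mm over 1 m² is 1 L, so volume = 104.902 × 45050 = 4725835.1 L = 4726 m³.

4726 cubic metres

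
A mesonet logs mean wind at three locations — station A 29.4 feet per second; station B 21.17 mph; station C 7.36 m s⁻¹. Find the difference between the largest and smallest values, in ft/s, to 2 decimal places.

6.90 ft/s

station B: 21.17 mph = 31.0493 ft/s.
station C: 7.36 m/s = 24.1470 ft/s.
Spread: 31.0493 − 24.1470 = 6.90 ft/s.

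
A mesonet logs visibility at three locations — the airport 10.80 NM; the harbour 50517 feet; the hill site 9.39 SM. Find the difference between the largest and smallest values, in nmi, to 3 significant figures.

the harbour: 50517 ft = 8.3140 nmi.
the hill site: 9.39 SM = 8.1597 nmi.
Spread: 10.8000 − 8.1597 = 2.64 nmi.

2.64 nmi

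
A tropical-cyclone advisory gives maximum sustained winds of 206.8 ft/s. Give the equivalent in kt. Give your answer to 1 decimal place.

1 ft/s = 0.592484 kt, so 206.8 × 0.592484 = 122.5 kt.

122.5 kt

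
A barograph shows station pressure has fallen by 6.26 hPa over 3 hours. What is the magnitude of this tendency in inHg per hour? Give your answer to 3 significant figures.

6.26 hPa / 3 h × 0.02953 inHg/hPa = 0.0616 inHg/h.

0.0616 inHg per hour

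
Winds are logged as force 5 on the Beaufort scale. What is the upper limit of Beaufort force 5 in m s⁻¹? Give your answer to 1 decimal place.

Beaufort 5 (fresh breeze) spans 8.0–10.7 m/s.

10.7 m/s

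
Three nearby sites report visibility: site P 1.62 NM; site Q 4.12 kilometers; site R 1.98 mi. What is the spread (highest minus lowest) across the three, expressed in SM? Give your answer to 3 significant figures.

0.696 SM

site P: 1.62 nmi = 1.86426 SM.
site Q: 4.12 km = 2.56005 SM.
Spread: 2.56005 − 1.86426 = 0.696 SM.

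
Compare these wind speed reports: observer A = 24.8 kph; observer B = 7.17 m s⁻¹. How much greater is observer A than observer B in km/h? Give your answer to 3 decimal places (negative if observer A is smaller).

observer B: 7.17 m/s = 25.81200 km/h.
Difference: 24.80000 − 25.81200 = -1.012 km/h.

-1.012 km/h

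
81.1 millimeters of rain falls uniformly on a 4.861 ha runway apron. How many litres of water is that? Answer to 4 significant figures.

Area: 4.861 ha = 48610 m².
1 mm over 1 m² is 1 L, so volume = 81.1 × 48610 = 3942271 L ≈ 3942000 L.

3942000 litres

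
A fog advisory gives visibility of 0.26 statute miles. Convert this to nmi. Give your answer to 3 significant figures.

1 SM = 0.868976 nmi, so 0.26 × 0.868976 = 0.226 nmi.

0.226 nmi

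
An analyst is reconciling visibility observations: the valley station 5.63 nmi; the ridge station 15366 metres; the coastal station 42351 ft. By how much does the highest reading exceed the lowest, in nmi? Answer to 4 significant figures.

2.667 nmi

the ridge station: 15366 m = 8.29698 nmi.
the coastal station: 42351 ft = 6.97008 nmi.
Spread: 8.29698 − 5.63000 = 2.667 nmi.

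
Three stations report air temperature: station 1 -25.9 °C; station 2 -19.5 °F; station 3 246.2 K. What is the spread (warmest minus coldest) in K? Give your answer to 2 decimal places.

station 2: -19.5 °F = -28.611 °C.
station 3: 246.2 K = -26.950 °C.
Spread: (-25.900) − (-28.611) = 2.711 °C.

2.71 K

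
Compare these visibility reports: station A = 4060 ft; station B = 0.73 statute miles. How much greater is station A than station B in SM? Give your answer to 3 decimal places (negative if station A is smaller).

station A: 4060 ft = 0.76894 SM.
Difference: 0.76894 − 0.73000 = 0.039 SM.

0.039 SM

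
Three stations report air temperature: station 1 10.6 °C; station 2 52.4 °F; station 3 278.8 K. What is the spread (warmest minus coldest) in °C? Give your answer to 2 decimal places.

station 2: 52.4 °F = 11.333 °C.
station 3: 278.8 K = 5.650 °C.
Spread: 11.333 − 5.650 = 5.683 °C.

5.68 °C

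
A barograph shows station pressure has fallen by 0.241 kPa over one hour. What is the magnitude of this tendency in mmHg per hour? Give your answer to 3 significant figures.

0.241 kPa / 1 h × 7.50062 mmHg/kPa = 1.81 mmHg/h.

1.81 mmHg per hour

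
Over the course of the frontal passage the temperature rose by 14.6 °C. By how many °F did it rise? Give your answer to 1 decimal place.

26.3 °F

For a temperature change the 32° offset cancels: Δ°F = 14.6 × 1.8 = 26.3 °F.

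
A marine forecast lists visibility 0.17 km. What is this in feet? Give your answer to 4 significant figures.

1 km = 3280.84 ft, so 0.17 × 3280.84 = 557.7 ft.

557.7 ft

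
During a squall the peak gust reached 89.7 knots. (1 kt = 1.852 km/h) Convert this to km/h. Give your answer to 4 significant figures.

1 kt = 1.852 km/h, so 89.7 × 1.852 = 166.1 km/h.

166.1 km/h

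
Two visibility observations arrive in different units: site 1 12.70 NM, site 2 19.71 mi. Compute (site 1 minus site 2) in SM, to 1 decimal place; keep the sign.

site 1: 12.70 nmi = 14.615 SM.
Difference: 14.615 − 19.710 = -5.1 SM.

-5.1 SM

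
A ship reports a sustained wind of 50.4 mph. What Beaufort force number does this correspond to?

Beaufort force 9

50.4 mph = 22.5 m/s, which is Beaufort 9 (strong gale, 20.8–24.4 m/s).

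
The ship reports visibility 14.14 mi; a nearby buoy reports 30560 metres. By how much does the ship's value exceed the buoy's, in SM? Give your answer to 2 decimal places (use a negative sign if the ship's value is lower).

the buoy: 30560 m = 18.9891 SM.
Difference: 14.1400 − 18.9891 = -4.85 SM.

-4.85 SM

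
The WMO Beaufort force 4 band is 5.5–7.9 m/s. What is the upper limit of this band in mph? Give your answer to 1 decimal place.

17.7 mph

5.5–7.9 m/s × 2.237 = 12.3–17.7 mph.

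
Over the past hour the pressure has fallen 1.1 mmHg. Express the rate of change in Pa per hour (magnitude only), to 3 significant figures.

1.1 mmHg / 1 h × 133.322 Pa/mmHg = 147 Pa/h.

147 Pa per hour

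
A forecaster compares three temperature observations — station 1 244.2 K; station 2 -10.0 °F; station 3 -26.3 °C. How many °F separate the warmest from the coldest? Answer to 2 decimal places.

station 1: 244.2 K = -28.950 °C.
station 2: -10.0 °F = -23.333 °C.
Spread: (-23.333) − (-28.950) = 5.617 °C = 10.11 °F.

10.11 °F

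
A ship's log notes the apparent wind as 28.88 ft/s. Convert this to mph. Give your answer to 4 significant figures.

19.69 mph

1 ft/s = 0.681818 mph, so 28.88 × 0.681818 = 19.69 mph.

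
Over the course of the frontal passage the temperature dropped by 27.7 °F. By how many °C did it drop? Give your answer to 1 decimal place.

15.4 °C

A change of 1 °C equals a change of 1.8 °F: Δ°C = 27.7 × 0.5556 = 15.4 °C.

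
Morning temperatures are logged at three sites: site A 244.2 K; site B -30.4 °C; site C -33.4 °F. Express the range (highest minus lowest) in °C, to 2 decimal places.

site A: 244.2 K = -28.950 °C.
site C: -33.4 °F = -36.333 °C.
Spread: (-28.950) − (-36.333) = 7.383 °C.

7.38 °C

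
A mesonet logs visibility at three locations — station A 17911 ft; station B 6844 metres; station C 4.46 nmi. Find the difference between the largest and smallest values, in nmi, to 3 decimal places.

station A: 17911 ft = 2.94777 nmi.
station B: 6844 m = 3.69546 nmi.
Spread: 4.46000 − 2.94777 = 1.512 nmi.

1.512 nmi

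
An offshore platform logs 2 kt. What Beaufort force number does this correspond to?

2 kt lies in the Beaufort 1 band (light air, 1–3 kt).

Beaufort force 1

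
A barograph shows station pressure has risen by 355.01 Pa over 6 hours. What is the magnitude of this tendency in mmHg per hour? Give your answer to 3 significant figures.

0.444 mmHg per hour

355.01 Pa / 6 h × 0.00750062 mmHg/Pa = 0.444 mmHg/h.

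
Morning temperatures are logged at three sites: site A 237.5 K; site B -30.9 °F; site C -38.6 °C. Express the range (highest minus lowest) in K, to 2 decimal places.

3.66 K

site A: 237.5 K = -35.650 °C.
site B: -30.9 °F = -34.944 °C.
Spread: (-34.944) − (-38.600) = 3.656 °C.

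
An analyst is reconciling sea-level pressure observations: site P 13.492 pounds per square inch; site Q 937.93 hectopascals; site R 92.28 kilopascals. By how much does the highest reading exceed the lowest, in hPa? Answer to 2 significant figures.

15 hPa

site P: 13.492 psi = 930.24 hPa.
site R: 92.28 kPa = 922.80 hPa.
Spread: 937.93 − 922.80 = 15 hPa.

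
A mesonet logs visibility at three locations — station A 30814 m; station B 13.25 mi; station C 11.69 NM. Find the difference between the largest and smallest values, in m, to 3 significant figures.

station B: 13.25 SM = 21323.81 m.
station C: 11.69 nmi = 21649.88 m.
Spread: 30814.00 − 21323.81 = 9490 m.

9490 m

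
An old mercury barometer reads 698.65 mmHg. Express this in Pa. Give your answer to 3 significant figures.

1 mmHg = 133.322 Pa, so 698.65 × 133.322 = 93100 Pa.

93100 Pa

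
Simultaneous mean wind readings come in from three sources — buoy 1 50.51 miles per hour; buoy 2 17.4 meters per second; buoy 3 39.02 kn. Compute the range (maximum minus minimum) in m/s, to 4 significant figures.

5.180 m/s

buoy 1: 50.51 mph = 22.57999 m/s.
buoy 3: 39.02 kt = 20.07362 m/s.
Spread: 22.57999 − 17.40000 = 5.180 m/s.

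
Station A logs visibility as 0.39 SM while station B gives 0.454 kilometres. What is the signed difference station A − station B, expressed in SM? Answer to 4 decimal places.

station B: 0.454 km = 0.282103 SM.
Difference: 0.390000 − 0.282103 = 0.1079 SM.

0.1079 SM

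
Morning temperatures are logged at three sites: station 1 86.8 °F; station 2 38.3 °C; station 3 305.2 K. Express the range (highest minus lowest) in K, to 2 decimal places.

7.86 K

station 1: 86.8 °F = 30.444 °C.
station 3: 305.2 K = 32.050 °C.
Spread: 38.300 − 30.444 = 7.856 °C.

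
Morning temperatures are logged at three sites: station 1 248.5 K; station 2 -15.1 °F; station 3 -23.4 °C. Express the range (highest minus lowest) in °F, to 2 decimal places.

4.98 °F

station 1: 248.5 K = -24.650 °C.
station 2: -15.1 °F = -26.167 °C.
Spread: (-23.400) − (-26.167) = 2.767 °C = 4.98 °F.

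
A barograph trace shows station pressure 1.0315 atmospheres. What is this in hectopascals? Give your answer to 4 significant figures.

1 atm = 1013.25 hPa, so 1.0315 × 1013.25 = 1045 hPa.

1045 hPa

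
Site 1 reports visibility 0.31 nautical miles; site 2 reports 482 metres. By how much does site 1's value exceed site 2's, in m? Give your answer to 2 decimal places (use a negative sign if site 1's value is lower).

site 1: 0.31 nmi = 574.1200 m.
Difference: 574.1200 − 482.0000 = 92.12 m.

92.12 m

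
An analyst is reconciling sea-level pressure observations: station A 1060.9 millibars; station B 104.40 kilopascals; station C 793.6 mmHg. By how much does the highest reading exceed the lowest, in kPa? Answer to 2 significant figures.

station A: 1060.9 mb = 106.090 kPa.
station C: 793.6 mmHg = 105.805 kPa.
Spread: 106.090 − 104.400 = 1.7 kPa.

1.7 kPa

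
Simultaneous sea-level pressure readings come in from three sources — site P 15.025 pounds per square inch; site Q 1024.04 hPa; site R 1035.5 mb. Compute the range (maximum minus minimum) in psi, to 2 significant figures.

0.17 psi

site Q: 1024.04 hPa = 14.8524 psi.
site R: 1035.5 mb = 15.0187 psi.
Spread: 15.0250 − 14.8524 = 0.17 psi.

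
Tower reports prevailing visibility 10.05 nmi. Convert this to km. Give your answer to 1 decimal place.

1 nmi = 1.852 km, so 10.05 × 1.852 = 18.6 km.

18.6 km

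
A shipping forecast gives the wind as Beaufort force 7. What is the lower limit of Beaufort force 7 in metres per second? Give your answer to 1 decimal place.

Beaufort 7 (near gale) spans 13.9–17.1 m/s.

13.9 m/s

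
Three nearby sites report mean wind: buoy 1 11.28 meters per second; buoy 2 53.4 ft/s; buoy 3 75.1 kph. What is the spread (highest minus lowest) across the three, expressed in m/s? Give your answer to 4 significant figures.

buoy 2: 53.4 ft/s = 16.27632 m/s.
buoy 3: 75.1 km/h = 20.86111 m/s.
Spread: 20.86111 − 11.28000 = 9.581 m/s.

9.581 m/s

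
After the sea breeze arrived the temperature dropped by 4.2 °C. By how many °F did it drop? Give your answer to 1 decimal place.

7.6 °F

A change of 1 °C equals a change of 1.8 °F: Δ°F = 4.2 × 1.8 = 7.6 °F.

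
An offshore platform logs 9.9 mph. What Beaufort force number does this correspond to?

9.9 mph = 4.4 m/s, which is Beaufort 3 (gentle breeze, 3.4–5.4 m/s).

Beaufort force 3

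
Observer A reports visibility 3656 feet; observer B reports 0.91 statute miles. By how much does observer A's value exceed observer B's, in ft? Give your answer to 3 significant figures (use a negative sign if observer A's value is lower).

observer B: 0.91 SM = 4804.80 ft.
Difference: 3656.00 − 4804.80 = -1150 ft.

-1150 ft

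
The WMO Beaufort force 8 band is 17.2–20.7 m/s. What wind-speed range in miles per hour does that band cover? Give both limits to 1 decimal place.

17.2–20.7 m/s × 2.237 = 38.5–46.3 mph.

38.5 to 46.3 mph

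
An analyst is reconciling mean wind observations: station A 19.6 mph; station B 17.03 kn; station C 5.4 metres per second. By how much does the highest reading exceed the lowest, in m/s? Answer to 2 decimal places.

3.36 m/s

station A: 19.6 mph = 8.7620 m/s.
station B: 17.03 kt = 8.7610 m/s.
Spread: 8.7620 − 5.4000 = 3.36 m/s.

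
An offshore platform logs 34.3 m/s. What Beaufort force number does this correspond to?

Beaufort force 12

34.3 m/s lies in the Beaufort 12 band (hurricane force, ≥32.7 m/s).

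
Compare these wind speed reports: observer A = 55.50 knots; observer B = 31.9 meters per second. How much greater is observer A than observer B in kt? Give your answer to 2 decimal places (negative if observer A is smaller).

observer B: 31.9 m/s = 62.0086 kt.
Difference: 55.5000 − 62.0086 = -6.51 kt.

-6.51 kt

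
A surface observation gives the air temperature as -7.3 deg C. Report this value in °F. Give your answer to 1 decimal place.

18.9 °F

°F = °C × 9/5 + 32 = -7.3 × 1.8 + 32 = 18.9 °F.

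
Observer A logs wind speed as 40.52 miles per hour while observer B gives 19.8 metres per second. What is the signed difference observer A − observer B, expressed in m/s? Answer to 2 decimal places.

observer A: 40.52 mph = 18.1141 m/s.
Difference: 18.1141 − 19.8000 = -1.69 m/s.

-1.69 m/s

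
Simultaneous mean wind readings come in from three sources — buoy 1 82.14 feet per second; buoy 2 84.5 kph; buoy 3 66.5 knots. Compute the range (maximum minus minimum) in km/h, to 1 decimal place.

38.7 km/h

buoy 1: 82.14 ft/s = 90.131 km/h.
buoy 3: 66.5 kt = 123.158 km/h.
Spread: 123.158 − 84.500 = 38.7 km/h.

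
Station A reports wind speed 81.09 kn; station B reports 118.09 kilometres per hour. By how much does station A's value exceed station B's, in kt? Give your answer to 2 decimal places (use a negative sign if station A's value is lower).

17.33 kt

station B: 118.09 km/h = 63.7635 kt.
Difference: 81.0900 − 63.7635 = 17.33 kt.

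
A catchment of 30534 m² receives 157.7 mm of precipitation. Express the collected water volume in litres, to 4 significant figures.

1 mm over 1 m² is 1 L, so volume = 157.7 × 30534 = 4815211.8 L ≈ 4815000 L.

4815000 litres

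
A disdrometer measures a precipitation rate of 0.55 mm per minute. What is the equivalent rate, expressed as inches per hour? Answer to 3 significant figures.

0.55 mm/minute × 0.0393701 in/mm × 60 minute/hour = 1.30 in/hour.

1.30 in/hour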